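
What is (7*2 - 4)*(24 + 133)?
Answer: 1570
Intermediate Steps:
(7*2 - 4)*(24 + 133) = (14 - 4)*157 = 10*157 = 1570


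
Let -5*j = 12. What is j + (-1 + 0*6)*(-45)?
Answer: 213/5 ≈ 42.600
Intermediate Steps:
j = -12/5 (j = -⅕*12 = -12/5 ≈ -2.4000)
j + (-1 + 0*6)*(-45) = -12/5 + (-1 + 0*6)*(-45) = -12/5 + (-1 + 0)*(-45) = -12/5 - 1*(-45) = -12/5 + 45 = 213/5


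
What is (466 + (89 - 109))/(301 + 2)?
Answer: 446/303 ≈ 1.4719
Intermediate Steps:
(466 + (89 - 109))/(301 + 2) = (466 - 20)/303 = 446*(1/303) = 446/303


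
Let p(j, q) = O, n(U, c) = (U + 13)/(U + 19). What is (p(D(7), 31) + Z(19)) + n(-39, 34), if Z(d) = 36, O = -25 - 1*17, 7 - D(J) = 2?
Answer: -47/10 ≈ -4.7000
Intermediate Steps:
D(J) = 5 (D(J) = 7 - 1*2 = 7 - 2 = 5)
n(U, c) = (13 + U)/(19 + U)
O = -42 (O = -25 - 17 = -42)
p(j, q) = -42
(p(D(7), 31) + Z(19)) + n(-39, 34) = (-42 + 36) + (13 - 39)/(19 - 39) = -6 - 26/(-20) = -6 - 1/20*(-26) = -6 + 13/10 = -47/10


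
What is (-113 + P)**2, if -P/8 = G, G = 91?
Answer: 707281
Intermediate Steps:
P = -728 (P = -8*91 = -728)
(-113 + P)**2 = (-113 - 728)**2 = (-841)**2 = 707281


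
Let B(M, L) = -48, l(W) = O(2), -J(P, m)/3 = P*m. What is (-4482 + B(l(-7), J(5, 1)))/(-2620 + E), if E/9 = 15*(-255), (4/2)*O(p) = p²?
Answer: 906/7409 ≈ 0.12228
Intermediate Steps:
J(P, m) = -3*P*m
O(p) = p²/2
l(W) = 2 (l(W) = (½)*2² = (½)*4 = 2)
E = -34425 (E = 9*(15*(-255)) = 9*(-3825) = -34425)
(-4482 + B(l(-7), J(5, 1)))/(-2620 + E) = (-4482 - 48)/(-2620 - 34425) = -4530/(-37045) = -4530*(-1/37045) = 906/7409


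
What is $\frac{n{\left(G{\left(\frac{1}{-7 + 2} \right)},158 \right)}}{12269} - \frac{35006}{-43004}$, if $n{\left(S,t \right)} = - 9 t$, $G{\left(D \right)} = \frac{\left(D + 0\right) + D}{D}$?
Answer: $\frac{184168463}{263808038} \approx 0.69812$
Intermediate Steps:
$G{\left(D \right)} = 2$ ($G{\left(D \right)} = \frac{D + D}{D} = \frac{2 D}{D} = 2$)
$\frac{n{\left(G{\left(\frac{1}{-7 + 2} \right)},158 \right)}}{12269} - \frac{35006}{-43004} = \frac{\left(-9\right) 158}{12269} - \frac{35006}{-43004} = \left(-1422\right) \frac{1}{12269} - - \frac{17503}{21502} = - \frac{1422}{12269} + \frac{17503}{21502} = \frac{184168463}{263808038}$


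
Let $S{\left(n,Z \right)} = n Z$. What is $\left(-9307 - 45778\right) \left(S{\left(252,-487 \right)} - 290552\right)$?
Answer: $22765308460$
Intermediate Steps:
$S{\left(n,Z \right)} = Z n$
$\left(-9307 - 45778\right) \left(S{\left(252,-487 \right)} - 290552\right) = \left(-9307 - 45778\right) \left(\left(-487\right) 252 - 290552\right) = - 55085 \left(-122724 - 290552\right) = \left(-55085\right) \left(-413276\right) = 22765308460$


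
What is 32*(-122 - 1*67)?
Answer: -6048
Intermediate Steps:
32*(-122 - 1*67) = 32*(-122 - 67) = 32*(-189) = -6048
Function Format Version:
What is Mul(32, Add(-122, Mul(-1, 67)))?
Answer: -6048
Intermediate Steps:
Mul(32, Add(-122, Mul(-1, 67))) = Mul(32, Add(-122, -67)) = Mul(32, -189) = -6048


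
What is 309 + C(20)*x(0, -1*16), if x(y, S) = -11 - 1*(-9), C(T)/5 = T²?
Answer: -3691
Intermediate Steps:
C(T) = 5*T²
x(y, S) = -2 (x(y, S) = -11 + 9 = -2)
309 + C(20)*x(0, -1*16) = 309 + (5*20²)*(-2) = 309 + (5*400)*(-2) = 309 + 2000*(-2) = 309 - 4000 = -3691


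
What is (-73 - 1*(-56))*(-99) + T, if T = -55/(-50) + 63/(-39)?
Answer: 218723/130 ≈ 1682.5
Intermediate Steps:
T = -67/130 (T = -55*(-1/50) + 63*(-1/39) = 11/10 - 21/13 = -67/130 ≈ -0.51538)
(-73 - 1*(-56))*(-99) + T = (-73 - 1*(-56))*(-99) - 67/130 = (-73 + 56)*(-99) - 67/130 = -17*(-99) - 67/130 = 1683 - 67/130 = 218723/130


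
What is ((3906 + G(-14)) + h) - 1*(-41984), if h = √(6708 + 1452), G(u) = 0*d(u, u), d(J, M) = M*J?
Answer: 45890 + 4*√510 ≈ 45980.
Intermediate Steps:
d(J, M) = J*M
G(u) = 0 (G(u) = 0*(u*u) = 0*u² = 0)
h = 4*√510 (h = √8160 = 4*√510 ≈ 90.333)
((3906 + G(-14)) + h) - 1*(-41984) = ((3906 + 0) + 4*√510) - 1*(-41984) = (3906 + 4*√510) + 41984 = 45890 + 4*√510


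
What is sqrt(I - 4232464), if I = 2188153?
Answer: I*sqrt(2044311) ≈ 1429.8*I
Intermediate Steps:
sqrt(I - 4232464) = sqrt(2188153 - 4232464) = sqrt(-2044311) = I*sqrt(2044311)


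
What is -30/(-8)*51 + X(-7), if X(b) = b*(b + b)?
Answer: 1157/4 ≈ 289.25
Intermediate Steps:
X(b) = 2*b**2 (X(b) = b*(2*b) = 2*b**2)
-30/(-8)*51 + X(-7) = -30/(-8)*51 + 2*(-7)**2 = -30*(-1/8)*51 + 2*49 = (15/4)*51 + 98 = 765/4 + 98 = 1157/4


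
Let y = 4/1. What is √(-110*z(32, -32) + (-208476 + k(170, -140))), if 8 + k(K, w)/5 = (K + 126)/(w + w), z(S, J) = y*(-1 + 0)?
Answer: 3*I*√1132887/7 ≈ 456.16*I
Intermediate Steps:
y = 4 (y = 4*1 = 4)
z(S, J) = -4 (z(S, J) = 4*(-1 + 0) = 4*(-1) = -4)
k(K, w) = -40 + 5*(126 + K)/(2*w) (k(K, w) = -40 + 5*((K + 126)/(w + w)) = -40 + 5*((126 + K)/((2*w))) = -40 + 5*((126 + K)*(1/(2*w))) = -40 + 5*((126 + K)/(2*w)) = -40 + 5*(126 + K)/(2*w))
√(-110*z(32, -32) + (-208476 + k(170, -140))) = √(-110*(-4) + (-208476 + (5/2)*(126 + 170 - 16*(-140))/(-140))) = √(440 + (-208476 + (5/2)*(-1/140)*(126 + 170 + 2240))) = √(440 + (-208476 + (5/2)*(-1/140)*2536)) = √(440 + (-208476 - 317/7)) = √(440 - 1459649/7) = √(-1456569/7) = 3*I*√1132887/7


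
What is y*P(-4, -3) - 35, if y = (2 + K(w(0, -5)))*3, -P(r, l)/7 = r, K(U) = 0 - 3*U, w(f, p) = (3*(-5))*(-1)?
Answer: -3647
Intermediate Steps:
w(f, p) = 15 (w(f, p) = -15*(-1) = 15)
K(U) = -3*U
P(r, l) = -7*r
y = -129 (y = (2 - 3*15)*3 = (2 - 45)*3 = -43*3 = -129)
y*P(-4, -3) - 35 = -(-903)*(-4) - 35 = -129*28 - 35 = -3612 - 35 = -3647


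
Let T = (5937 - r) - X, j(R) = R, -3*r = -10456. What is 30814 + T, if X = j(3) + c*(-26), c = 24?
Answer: 101660/3 ≈ 33887.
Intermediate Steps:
r = 10456/3 (r = -1/3*(-10456) = 10456/3 ≈ 3485.3)
X = -621 (X = 3 + 24*(-26) = 3 - 624 = -621)
T = 9218/3 (T = (5937 - 1*10456/3) - 1*(-621) = (5937 - 10456/3) + 621 = 7355/3 + 621 = 9218/3 ≈ 3072.7)
30814 + T = 30814 + 9218/3 = 101660/3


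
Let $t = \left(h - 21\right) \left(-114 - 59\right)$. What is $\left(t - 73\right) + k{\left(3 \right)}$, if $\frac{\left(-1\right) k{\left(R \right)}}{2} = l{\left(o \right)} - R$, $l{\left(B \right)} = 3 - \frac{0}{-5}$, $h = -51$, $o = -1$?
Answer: $12383$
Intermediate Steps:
$l{\left(B \right)} = 3$ ($l{\left(B \right)} = 3 - 0 \left(- \frac{1}{5}\right) = 3 - 0 = 3 + 0 = 3$)
$t = 12456$ ($t = \left(-51 - 21\right) \left(-114 - 59\right) = \left(-72\right) \left(-173\right) = 12456$)
$k{\left(R \right)} = -6 + 2 R$ ($k{\left(R \right)} = - 2 \left(3 - R\right) = -6 + 2 R$)
$\left(t - 73\right) + k{\left(3 \right)} = \left(12456 - 73\right) + \left(-6 + 2 \cdot 3\right) = 12383 + \left(-6 + 6\right) = 12383 + 0 = 12383$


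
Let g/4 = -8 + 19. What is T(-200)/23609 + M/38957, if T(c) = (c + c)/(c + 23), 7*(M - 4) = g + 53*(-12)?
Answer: -2247759652/1139552672307 ≈ -0.0019725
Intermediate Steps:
g = 44 (g = 4*(-8 + 19) = 4*11 = 44)
M = -564/7 (M = 4 + (44 + 53*(-12))/7 = 4 + (44 - 636)/7 = 4 + (⅐)*(-592) = 4 - 592/7 = -564/7 ≈ -80.571)
T(c) = 2*c/(23 + c) (T(c) = (2*c)/(23 + c) = 2*c/(23 + c))
T(-200)/23609 + M/38957 = (2*(-200)/(23 - 200))/23609 - 564/7/38957 = (2*(-200)/(-177))*(1/23609) - 564/7*1/38957 = (2*(-200)*(-1/177))*(1/23609) - 564/272699 = (400/177)*(1/23609) - 564/272699 = 400/4178793 - 564/272699 = -2247759652/1139552672307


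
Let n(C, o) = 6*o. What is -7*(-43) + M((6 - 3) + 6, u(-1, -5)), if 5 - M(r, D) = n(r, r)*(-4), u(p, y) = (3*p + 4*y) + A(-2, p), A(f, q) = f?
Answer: 522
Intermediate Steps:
u(p, y) = -2 + 3*p + 4*y (u(p, y) = (3*p + 4*y) - 2 = -2 + 3*p + 4*y)
M(r, D) = 5 + 24*r (M(r, D) = 5 - 6*r*(-4) = 5 - (-24)*r = 5 + 24*r)
-7*(-43) + M((6 - 3) + 6, u(-1, -5)) = -7*(-43) + (5 + 24*((6 - 3) + 6)) = 301 + (5 + 24*(3 + 6)) = 301 + (5 + 24*9) = 301 + (5 + 216) = 301 + 221 = 522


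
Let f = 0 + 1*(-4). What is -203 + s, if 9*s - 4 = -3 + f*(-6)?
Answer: -1802/9 ≈ -200.22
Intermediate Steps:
f = -4 (f = 0 - 4 = -4)
s = 25/9 (s = 4/9 + (-3 - 4*(-6))/9 = 4/9 + (-3 + 24)/9 = 4/9 + (⅑)*21 = 4/9 + 7/3 = 25/9 ≈ 2.7778)
-203 + s = -203 + 25/9 = -1802/9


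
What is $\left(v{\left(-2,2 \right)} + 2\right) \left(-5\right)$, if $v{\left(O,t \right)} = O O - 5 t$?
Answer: $20$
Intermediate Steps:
$v{\left(O,t \right)} = O^{2} - 5 t$
$\left(v{\left(-2,2 \right)} + 2\right) \left(-5\right) = \left(\left(\left(-2\right)^{2} - 10\right) + 2\right) \left(-5\right) = \left(\left(4 - 10\right) + 2\right) \left(-5\right) = \left(-6 + 2\right) \left(-5\right) = \left(-4\right) \left(-5\right) = 20$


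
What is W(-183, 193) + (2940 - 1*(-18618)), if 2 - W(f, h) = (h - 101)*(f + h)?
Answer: 20640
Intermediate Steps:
W(f, h) = 2 - (-101 + h)*(f + h) (W(f, h) = 2 - (h - 101)*(f + h) = 2 - (-101 + h)*(f + h))
W(-183, 193) + (2940 - 1*(-18618)) = (2 - 1*193² + 101*(-183) + 101*193 - 1*(-183)*193) + (2940 - 1*(-18618)) = (2 - 1*37249 - 18483 + 19493 + 35319) + (2940 + 18618) = (2 - 37249 - 18483 + 19493 + 35319) + 21558 = -918 + 21558 = 20640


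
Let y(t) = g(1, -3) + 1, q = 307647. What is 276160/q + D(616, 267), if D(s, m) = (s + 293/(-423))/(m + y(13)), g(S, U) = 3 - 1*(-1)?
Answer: 12427409765/3932959248 ≈ 3.1598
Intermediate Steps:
g(S, U) = 4 (g(S, U) = 3 + 1 = 4)
y(t) = 5 (y(t) = 4 + 1 = 5)
D(s, m) = (-293/423 + s)/(5 + m) (D(s, m) = (s + 293/(-423))/(m + 5) = (s + 293*(-1/423))/(5 + m) = (s - 293/423)/(5 + m) = (-293/423 + s)/(5 + m))
276160/q + D(616, 267) = 276160/307647 + (-293/423 + 616)/(5 + 267) = 276160*(1/307647) + (260275/423)/272 = 276160/307647 + (1/272)*(260275/423) = 276160/307647 + 260275/115056 = 12427409765/3932959248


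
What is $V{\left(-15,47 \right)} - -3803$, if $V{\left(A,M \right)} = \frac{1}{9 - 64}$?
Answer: $\frac{209164}{55} \approx 3803.0$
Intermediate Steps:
$V{\left(A,M \right)} = - \frac{1}{55}$ ($V{\left(A,M \right)} = \frac{1}{-55} = - \frac{1}{55}$)
$V{\left(-15,47 \right)} - -3803 = - \frac{1}{55} - -3803 = - \frac{1}{55} + 3803 = \frac{209164}{55}$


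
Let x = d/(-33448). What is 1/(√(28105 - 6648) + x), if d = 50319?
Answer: 1683069912/24002888079967 + 1118768704*√21457/24002888079967 ≈ 0.0068976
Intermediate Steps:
x = -50319/33448 (x = 50319/(-33448) = 50319*(-1/33448) = -50319/33448 ≈ -1.5044)
1/(√(28105 - 6648) + x) = 1/(√(28105 - 6648) - 50319/33448) = 1/(√21457 - 50319/33448) = 1/(-50319/33448 + √21457)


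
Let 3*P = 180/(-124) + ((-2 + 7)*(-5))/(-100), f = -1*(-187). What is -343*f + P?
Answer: -23860601/372 ≈ -64141.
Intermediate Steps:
f = 187
P = -149/372 (P = (180/(-124) + ((-2 + 7)*(-5))/(-100))/3 = (180*(-1/124) + (5*(-5))*(-1/100))/3 = (-45/31 - 25*(-1/100))/3 = (-45/31 + ¼)/3 = (⅓)*(-149/124) = -149/372 ≈ -0.40054)
-343*f + P = -343*187 - 149/372 = -64141 - 149/372 = -23860601/372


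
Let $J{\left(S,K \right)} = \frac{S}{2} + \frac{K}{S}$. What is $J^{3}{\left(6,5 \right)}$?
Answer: $\frac{12167}{216} \approx 56.329$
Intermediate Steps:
$J{\left(S,K \right)} = \frac{S}{2} + \frac{K}{S}$ ($J{\left(S,K \right)} = S \frac{1}{2} + \frac{K}{S} = \frac{S}{2} + \frac{K}{S}$)
$J^{3}{\left(6,5 \right)} = \left(\frac{1}{2} \cdot 6 + \frac{5}{6}\right)^{3} = \left(3 + 5 \cdot \frac{1}{6}\right)^{3} = \left(3 + \frac{5}{6}\right)^{3} = \left(\frac{23}{6}\right)^{3} = \frac{12167}{216}$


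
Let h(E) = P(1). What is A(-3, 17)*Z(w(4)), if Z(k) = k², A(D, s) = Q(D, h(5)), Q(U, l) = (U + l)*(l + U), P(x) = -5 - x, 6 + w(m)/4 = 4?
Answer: 5184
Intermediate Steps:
w(m) = -8 (w(m) = -24 + 4*4 = -24 + 16 = -8)
h(E) = -6 (h(E) = -5 - 1*1 = -5 - 1 = -6)
Q(U, l) = (U + l)² (Q(U, l) = (U + l)*(U + l) = (U + l)²)
A(D, s) = (-6 + D)² (A(D, s) = (D - 6)² = (-6 + D)²)
A(-3, 17)*Z(w(4)) = (-6 - 3)²*(-8)² = (-9)²*64 = 81*64 = 5184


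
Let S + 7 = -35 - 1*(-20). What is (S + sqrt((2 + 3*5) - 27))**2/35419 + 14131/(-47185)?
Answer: -478140199/1671245515 - 44*I*sqrt(10)/35419 ≈ -0.2861 - 0.0039284*I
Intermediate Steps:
S = -22 (S = -7 + (-35 - 1*(-20)) = -7 + (-35 + 20) = -7 - 15 = -22)
(S + sqrt((2 + 3*5) - 27))**2/35419 + 14131/(-47185) = (-22 + sqrt((2 + 3*5) - 27))**2/35419 + 14131/(-47185) = (-22 + sqrt((2 + 15) - 27))**2*(1/35419) + 14131*(-1/47185) = (-22 + sqrt(17 - 27))**2*(1/35419) - 14131/47185 = (-22 + sqrt(-10))**2*(1/35419) - 14131/47185 = (-22 + I*sqrt(10))**2*(1/35419) - 14131/47185 = (-22 + I*sqrt(10))**2/35419 - 14131/47185 = -14131/47185 + (-22 + I*sqrt(10))**2/35419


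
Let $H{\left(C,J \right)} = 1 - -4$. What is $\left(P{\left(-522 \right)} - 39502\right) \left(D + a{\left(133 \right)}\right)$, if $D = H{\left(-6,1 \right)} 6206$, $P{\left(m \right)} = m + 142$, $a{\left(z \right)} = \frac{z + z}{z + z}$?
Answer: $-1237578342$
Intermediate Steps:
$a{\left(z \right)} = 1$ ($a{\left(z \right)} = \frac{2 z}{2 z} = 2 z \frac{1}{2 z} = 1$)
$H{\left(C,J \right)} = 5$ ($H{\left(C,J \right)} = 1 + 4 = 5$)
$P{\left(m \right)} = 142 + m$
$D = 31030$ ($D = 5 \cdot 6206 = 31030$)
$\left(P{\left(-522 \right)} - 39502\right) \left(D + a{\left(133 \right)}\right) = \left(\left(142 - 522\right) - 39502\right) \left(31030 + 1\right) = \left(-380 - 39502\right) 31031 = \left(-39882\right) 31031 = -1237578342$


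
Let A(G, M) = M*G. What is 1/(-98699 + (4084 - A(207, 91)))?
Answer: -1/113452 ≈ -8.8143e-6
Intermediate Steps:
A(G, M) = G*M
1/(-98699 + (4084 - A(207, 91))) = 1/(-98699 + (4084 - 207*91)) = 1/(-98699 + (4084 - 1*18837)) = 1/(-98699 + (4084 - 18837)) = 1/(-98699 - 14753) = 1/(-113452) = -1/113452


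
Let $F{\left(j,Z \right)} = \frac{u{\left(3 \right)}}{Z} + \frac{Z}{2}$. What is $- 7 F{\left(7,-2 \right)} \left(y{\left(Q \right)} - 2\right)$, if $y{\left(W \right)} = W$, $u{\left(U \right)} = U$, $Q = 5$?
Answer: $\frac{105}{2} \approx 52.5$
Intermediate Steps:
$F{\left(j,Z \right)} = \frac{Z}{2} + \frac{3}{Z}$ ($F{\left(j,Z \right)} = \frac{3}{Z} + \frac{Z}{2} = \frac{Z}{2} + \frac{3}{Z}$)
$- 7 F{\left(7,-2 \right)} \left(y{\left(Q \right)} - 2\right) = - 7 \left(\frac{1}{2} \left(-2\right) + \frac{3}{-2}\right) \left(5 - 2\right) = - 7 \left(-1 + 3 \left(- \frac{1}{2}\right)\right) \left(5 - 2\right) = - 7 \left(-1 - \frac{3}{2}\right) 3 = \left(-7\right) \left(- \frac{5}{2}\right) 3 = \frac{35}{2} \cdot 3 = \frac{105}{2}$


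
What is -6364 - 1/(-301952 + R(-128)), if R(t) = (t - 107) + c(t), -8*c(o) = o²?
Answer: -1936151539/304235 ≈ -6364.0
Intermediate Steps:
c(o) = -o²/8
R(t) = -107 + t - t²/8 (R(t) = (t - 107) - t²/8 = (-107 + t) - t²/8 = -107 + t - t²/8)
-6364 - 1/(-301952 + R(-128)) = -6364 - 1/(-301952 + (-107 - 128 - ⅛*(-128)²)) = -6364 - 1/(-301952 + (-107 - 128 - ⅛*16384)) = -6364 - 1/(-301952 + (-107 - 128 - 2048)) = -6364 - 1/(-301952 - 2283) = -6364 - 1/(-304235) = -6364 - 1*(-1/304235) = -6364 + 1/304235 = -1936151539/304235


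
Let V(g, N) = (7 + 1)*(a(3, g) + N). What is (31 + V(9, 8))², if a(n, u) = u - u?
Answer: 9025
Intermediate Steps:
a(n, u) = 0
V(g, N) = 8*N (V(g, N) = (7 + 1)*(0 + N) = 8*N)
(31 + V(9, 8))² = (31 + 8*8)² = (31 + 64)² = 95² = 9025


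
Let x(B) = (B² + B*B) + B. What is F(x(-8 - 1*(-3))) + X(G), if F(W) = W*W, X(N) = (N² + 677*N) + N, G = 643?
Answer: 851428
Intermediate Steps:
X(N) = N² + 678*N
x(B) = B + 2*B² (x(B) = (B² + B²) + B = 2*B² + B = B + 2*B²)
F(W) = W²
F(x(-8 - 1*(-3))) + X(G) = ((-8 - 1*(-3))*(1 + 2*(-8 - 1*(-3))))² + 643*(678 + 643) = ((-8 + 3)*(1 + 2*(-8 + 3)))² + 643*1321 = (-5*(1 + 2*(-5)))² + 849403 = (-5*(1 - 10))² + 849403 = (-5*(-9))² + 849403 = 45² + 849403 = 2025 + 849403 = 851428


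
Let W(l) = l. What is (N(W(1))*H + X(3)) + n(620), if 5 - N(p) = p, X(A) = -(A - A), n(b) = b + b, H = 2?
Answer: 1248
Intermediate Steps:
n(b) = 2*b
X(A) = 0 (X(A) = -1*0 = 0)
N(p) = 5 - p
(N(W(1))*H + X(3)) + n(620) = ((5 - 1*1)*2 + 0) + 2*620 = ((5 - 1)*2 + 0) + 1240 = (4*2 + 0) + 1240 = (8 + 0) + 1240 = 8 + 1240 = 1248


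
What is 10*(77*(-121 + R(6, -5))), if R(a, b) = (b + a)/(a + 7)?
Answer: -1210440/13 ≈ -93111.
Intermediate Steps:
R(a, b) = (a + b)/(7 + a)
10*(77*(-121 + R(6, -5))) = 10*(77*(-121 + (6 - 5)/(7 + 6))) = 10*(77*(-121 + 1/13)) = 10*(77*(-1572/13)) = 10*(-121044/13) = -1210440/13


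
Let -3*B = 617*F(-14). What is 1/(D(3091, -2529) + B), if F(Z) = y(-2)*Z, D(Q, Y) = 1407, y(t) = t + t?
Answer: -3/30331 ≈ -9.8909e-5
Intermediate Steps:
y(t) = 2*t
F(Z) = -4*Z (F(Z) = (2*(-2))*Z = -4*Z)
B = -34552/3 (B = -617*(-4*(-14))/3 = -617*56/3 = -1/3*34552 = -34552/3 ≈ -11517.)
1/(D(3091, -2529) + B) = 1/(1407 - 34552/3) = 1/(-30331/3) = -3/30331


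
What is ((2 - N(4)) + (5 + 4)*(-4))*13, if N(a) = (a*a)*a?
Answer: -1274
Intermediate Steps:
N(a) = a³ (N(a) = a²*a = a³)
((2 - N(4)) + (5 + 4)*(-4))*13 = ((2 - 1*4³) + (5 + 4)*(-4))*13 = ((2 - 1*64) + 9*(-4))*13 = ((2 - 64) - 36)*13 = (-62 - 36)*13 = -98*13 = -1274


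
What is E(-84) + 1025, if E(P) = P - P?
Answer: 1025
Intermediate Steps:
E(P) = 0
E(-84) + 1025 = 0 + 1025 = 1025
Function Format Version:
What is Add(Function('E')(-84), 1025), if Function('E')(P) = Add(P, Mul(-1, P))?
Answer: 1025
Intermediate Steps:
Function('E')(P) = 0
Add(Function('E')(-84), 1025) = Add(0, 1025) = 1025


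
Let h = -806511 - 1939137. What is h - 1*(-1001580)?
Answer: -1744068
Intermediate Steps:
h = -2745648
h - 1*(-1001580) = -2745648 - 1*(-1001580) = -2745648 + 1001580 = -1744068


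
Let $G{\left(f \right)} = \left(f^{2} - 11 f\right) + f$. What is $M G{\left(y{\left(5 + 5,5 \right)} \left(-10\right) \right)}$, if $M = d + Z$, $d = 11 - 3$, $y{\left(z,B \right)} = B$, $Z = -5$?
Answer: $9000$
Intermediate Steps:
$d = 8$
$M = 3$ ($M = 8 - 5 = 3$)
$G{\left(f \right)} = f^{2} - 10 f$
$M G{\left(y{\left(5 + 5,5 \right)} \left(-10\right) \right)} = 3 \cdot 5 \left(-10\right) \left(-10 + 5 \left(-10\right)\right) = 3 \left(- 50 \left(-10 - 50\right)\right) = 3 \left(\left(-50\right) \left(-60\right)\right) = 3 \cdot 3000 = 9000$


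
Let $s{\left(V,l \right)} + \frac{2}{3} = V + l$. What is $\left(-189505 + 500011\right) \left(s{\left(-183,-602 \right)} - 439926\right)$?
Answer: $-136843616770$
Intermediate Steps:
$s{\left(V,l \right)} = - \frac{2}{3} + V + l$ ($s{\left(V,l \right)} = - \frac{2}{3} + \left(V + l\right) = - \frac{2}{3} + V + l$)
$\left(-189505 + 500011\right) \left(s{\left(-183,-602 \right)} - 439926\right) = \left(-189505 + 500011\right) \left(\left(- \frac{2}{3} - 183 - 602\right) - 439926\right) = 310506 \left(- \frac{2357}{3} - 439926\right) = 310506 \left(- \frac{1322135}{3}\right) = -136843616770$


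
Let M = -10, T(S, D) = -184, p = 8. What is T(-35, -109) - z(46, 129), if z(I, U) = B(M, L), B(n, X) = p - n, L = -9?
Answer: -202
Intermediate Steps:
B(n, X) = 8 - n
z(I, U) = 18 (z(I, U) = 8 - 1*(-10) = 8 + 10 = 18)
T(-35, -109) - z(46, 129) = -184 - 1*18 = -184 - 18 = -202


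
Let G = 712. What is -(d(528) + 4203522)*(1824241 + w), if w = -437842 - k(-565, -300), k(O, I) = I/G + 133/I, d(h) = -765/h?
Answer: -9128603770388894593/1566400 ≈ -5.8278e+12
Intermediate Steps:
k(O, I) = 133/I + I/712 (k(O, I) = I/712 + 133/I = 133/I + I/712)
w = -11690358313/26700 (w = -437842 - (133/(-300) + (1/712)*(-300)) = -437842 - (133*(-1/300) - 75/178) = -437842 - (-133/300 - 75/178) = -437842 - 1*(-23087/26700) = -437842 + 23087/26700 = -11690358313/26700 ≈ -4.3784e+5)
-(d(528) + 4203522)*(1824241 + w) = -(-765/528 + 4203522)*(1824241 - 11690358313/26700) = -(-765*1/528 + 4203522)*37016876387/26700 = -(-255/176 + 4203522)*37016876387/26700 = -739819617*37016876387/(176*26700) = -1*9128603770388894593/1566400 = -9128603770388894593/1566400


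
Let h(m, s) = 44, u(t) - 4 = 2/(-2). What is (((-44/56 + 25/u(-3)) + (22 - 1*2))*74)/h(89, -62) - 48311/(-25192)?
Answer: 280770923/5819352 ≈ 48.248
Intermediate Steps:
u(t) = 3 (u(t) = 4 + 2/(-2) = 4 + 2*(-½) = 4 - 1 = 3)
(((-44/56 + 25/u(-3)) + (22 - 1*2))*74)/h(89, -62) - 48311/(-25192) = (((-44/56 + 25/3) + (22 - 1*2))*74)/44 - 48311/(-25192) = (((-44*1/56 + 25*(⅓)) + (22 - 2))*74)*(1/44) - 48311*(-1/25192) = (((-11/14 + 25/3) + 20)*74)*(1/44) + 48311/25192 = ((317/42 + 20)*74)*(1/44) + 48311/25192 = ((1157/42)*74)*(1/44) + 48311/25192 = (42809/21)*(1/44) + 48311/25192 = 42809/924 + 48311/25192 = 280770923/5819352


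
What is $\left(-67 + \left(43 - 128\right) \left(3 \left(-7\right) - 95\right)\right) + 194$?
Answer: $9987$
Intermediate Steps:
$\left(-67 + \left(43 - 128\right) \left(3 \left(-7\right) - 95\right)\right) + 194 = \left(-67 - 85 \left(-21 - 95\right)\right) + 194 = \left(-67 - -9860\right) + 194 = \left(-67 + 9860\right) + 194 = 9793 + 194 = 9987$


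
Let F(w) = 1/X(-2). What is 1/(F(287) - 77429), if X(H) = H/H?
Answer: -1/77428 ≈ -1.2915e-5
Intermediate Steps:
X(H) = 1
F(w) = 1 (F(w) = 1/1 = 1)
1/(F(287) - 77429) = 1/(1 - 77429) = 1/(-77428) = -1/77428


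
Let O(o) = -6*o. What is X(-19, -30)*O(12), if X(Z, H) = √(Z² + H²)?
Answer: -72*√1261 ≈ -2556.8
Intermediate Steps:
X(Z, H) = √(H² + Z²)
X(-19, -30)*O(12) = √((-30)² + (-19)²)*(-6*12) = √(900 + 361)*(-72) = √1261*(-72) = -72*√1261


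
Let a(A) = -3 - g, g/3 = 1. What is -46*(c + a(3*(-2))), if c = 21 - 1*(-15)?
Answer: -1380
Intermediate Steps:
g = 3 (g = 3*1 = 3)
a(A) = -6 (a(A) = -3 - 1*3 = -3 - 3 = -6)
c = 36 (c = 21 + 15 = 36)
-46*(c + a(3*(-2))) = -46*(36 - 6) = -46*30 = -1380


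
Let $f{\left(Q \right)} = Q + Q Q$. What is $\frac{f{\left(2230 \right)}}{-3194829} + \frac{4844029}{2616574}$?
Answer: $\frac{2458048521421}{8359506495846} \approx 0.29404$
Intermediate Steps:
$f{\left(Q \right)} = Q + Q^{2}$
$\frac{f{\left(2230 \right)}}{-3194829} + \frac{4844029}{2616574} = \frac{2230 \left(1 + 2230\right)}{-3194829} + \frac{4844029}{2616574} = 2230 \cdot 2231 \left(- \frac{1}{3194829}\right) + 4844029 \cdot \frac{1}{2616574} = 4975130 \left(- \frac{1}{3194829}\right) + \frac{4844029}{2616574} = - \frac{4975130}{3194829} + \frac{4844029}{2616574} = \frac{2458048521421}{8359506495846}$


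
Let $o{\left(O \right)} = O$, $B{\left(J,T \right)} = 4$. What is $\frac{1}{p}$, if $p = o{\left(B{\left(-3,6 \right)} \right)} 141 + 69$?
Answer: $\frac{1}{633} \approx 0.0015798$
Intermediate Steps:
$p = 633$ ($p = 4 \cdot 141 + 69 = 564 + 69 = 633$)
$\frac{1}{p} = \frac{1}{633}$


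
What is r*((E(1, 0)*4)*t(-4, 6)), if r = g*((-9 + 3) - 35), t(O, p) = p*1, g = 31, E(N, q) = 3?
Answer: -91512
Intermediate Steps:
t(O, p) = p
r = -1271 (r = 31*((-9 + 3) - 35) = 31*(-6 - 35) = 31*(-41) = -1271)
r*((E(1, 0)*4)*t(-4, 6)) = -1271*3*4*6 = -15252*6 = -1271*72 = -91512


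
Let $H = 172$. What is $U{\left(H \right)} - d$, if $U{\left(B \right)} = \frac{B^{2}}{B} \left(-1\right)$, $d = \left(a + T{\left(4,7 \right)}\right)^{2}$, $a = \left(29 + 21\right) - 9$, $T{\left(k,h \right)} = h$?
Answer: $-2476$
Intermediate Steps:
$a = 41$ ($a = 50 - 9 = 41$)
$d = 2304$ ($d = \left(41 + 7\right)^{2} = 48^{2} = 2304$)
$U{\left(B \right)} = - B$ ($U{\left(B \right)} = B \left(-1\right) = - B$)
$U{\left(H \right)} - d = \left(-1\right) 172 - 2304 = -172 - 2304 = -2476$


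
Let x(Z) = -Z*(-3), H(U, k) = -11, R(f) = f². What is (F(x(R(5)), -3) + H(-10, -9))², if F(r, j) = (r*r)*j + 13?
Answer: 284698129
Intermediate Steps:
x(Z) = 3*Z (x(Z) = -(-3)*Z = 3*Z)
F(r, j) = 13 + j*r² (F(r, j) = r²*j + 13 = j*r² + 13 = 13 + j*r²)
(F(x(R(5)), -3) + H(-10, -9))² = ((13 - 3*(3*5²)²) - 11)² = ((13 - 3*(3*25)²) - 11)² = ((13 - 3*75²) - 11)² = ((13 - 3*5625) - 11)² = ((13 - 16875) - 11)² = (-16862 - 11)² = (-16873)² = 284698129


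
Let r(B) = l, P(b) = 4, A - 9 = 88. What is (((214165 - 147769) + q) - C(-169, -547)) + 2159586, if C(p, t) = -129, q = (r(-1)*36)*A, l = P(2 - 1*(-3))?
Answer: 2240079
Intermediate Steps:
A = 97 (A = 9 + 88 = 97)
l = 4
r(B) = 4
q = 13968 (q = (4*36)*97 = 144*97 = 13968)
(((214165 - 147769) + q) - C(-169, -547)) + 2159586 = (((214165 - 147769) + 13968) - 1*(-129)) + 2159586 = ((66396 + 13968) + 129) + 2159586 = (80364 + 129) + 2159586 = 80493 + 2159586 = 2240079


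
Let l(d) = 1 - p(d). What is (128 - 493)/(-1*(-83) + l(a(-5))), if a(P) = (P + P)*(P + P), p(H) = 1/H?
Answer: -36500/8399 ≈ -4.3458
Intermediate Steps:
p(H) = 1/H
a(P) = 4*P² (a(P) = (2*P)*(2*P) = 4*P²)
l(d) = 1 - 1/d
(128 - 493)/(-1*(-83) + l(a(-5))) = (128 - 493)/(-1*(-83) + (-1 + 4*(-5)²)/((4*(-5)²))) = -365/(83 + (-1 + 4*25)/((4*25))) = -365/(83 + (-1 + 100)/100) = -365/(83 + (1/100)*99) = -365/(83 + 99/100) = -365/8399/100 = -365*100/8399 = -36500/8399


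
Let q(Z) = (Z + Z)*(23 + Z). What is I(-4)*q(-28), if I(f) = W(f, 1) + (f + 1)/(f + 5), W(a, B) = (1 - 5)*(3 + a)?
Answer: 280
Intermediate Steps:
W(a, B) = -12 - 4*a (W(a, B) = -4*(3 + a) = -12 - 4*a)
I(f) = -12 - 4*f + (1 + f)/(5 + f) (I(f) = (-12 - 4*f) + (f + 1)/(f + 5) = (-12 - 4*f) + (1 + f)/(5 + f) = -12 - 4*f + (1 + f)/(5 + f))
q(Z) = 2*Z*(23 + Z) (q(Z) = (2*Z)*(23 + Z) = 2*Z*(23 + Z))
I(-4)*q(-28) = ((-59 - 31*(-4) - 4*(-4)**2)/(5 - 4))*(2*(-28)*(23 - 28)) = ((-59 + 124 - 4*16)/1)*(2*(-28)*(-5)) = (1*(-59 + 124 - 64))*280 = (1*1)*280 = 1*280 = 280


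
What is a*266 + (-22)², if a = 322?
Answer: 86136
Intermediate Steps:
a*266 + (-22)² = 322*266 + (-22)² = 85652 + 484 = 86136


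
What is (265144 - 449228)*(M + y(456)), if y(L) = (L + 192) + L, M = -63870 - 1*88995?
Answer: 27936771924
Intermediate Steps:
M = -152865 (M = -63870 - 88995 = -152865)
y(L) = 192 + 2*L (y(L) = (192 + L) + L = 192 + 2*L)
(265144 - 449228)*(M + y(456)) = (265144 - 449228)*(-152865 + (192 + 2*456)) = -184084*(-152865 + (192 + 912)) = -184084*(-152865 + 1104) = -184084*(-151761) = 27936771924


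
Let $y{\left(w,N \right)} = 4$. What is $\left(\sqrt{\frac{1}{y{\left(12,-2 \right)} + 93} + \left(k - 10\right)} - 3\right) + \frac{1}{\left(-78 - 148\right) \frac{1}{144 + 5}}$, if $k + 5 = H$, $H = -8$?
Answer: $- \frac{827}{226} + \frac{i \sqrt{216310}}{97} \approx -3.6593 + 4.7948 i$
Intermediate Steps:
$k = -13$ ($k = -5 - 8 = -13$)
$\left(\sqrt{\frac{1}{y{\left(12,-2 \right)} + 93} + \left(k - 10\right)} - 3\right) + \frac{1}{\left(-78 - 148\right) \frac{1}{144 + 5}} = \left(\sqrt{\frac{1}{4 + 93} - 23} - 3\right) + \frac{1}{\left(-78 - 148\right) \frac{1}{144 + 5}} = \left(\sqrt{\frac{1}{97} - 23} - 3\right) + \frac{1}{\left(-226\right) \frac{1}{149}} = \left(\sqrt{- \frac{2230}{97}} - 3\right) + \frac{1}{- \frac{226}{149}} = \left(\frac{i \sqrt{216310}}{97} - 3\right) - \frac{149}{226} = \left(-3 + \frac{i \sqrt{216310}}{97}\right) - \frac{149}{226} = - \frac{827}{226} + \frac{i \sqrt{216310}}{97}$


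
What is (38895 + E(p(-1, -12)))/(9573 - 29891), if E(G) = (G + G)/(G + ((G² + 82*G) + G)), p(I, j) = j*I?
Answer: -1866961/975264 ≈ -1.9143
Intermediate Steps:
p(I, j) = I*j
E(G) = 2*G/(G² + 84*G) (E(G) = (2*G)/(G + (G² + 83*G)) = (2*G)/(G² + 84*G) = 2*G/(G² + 84*G))
(38895 + E(p(-1, -12)))/(9573 - 29891) = (38895 + 2/(84 - 1*(-12)))/(9573 - 29891) = (38895 + 2/(84 + 12))/(-20318) = (38895 + 2/96)*(-1/20318) = (38895 + 2*(1/96))*(-1/20318) = (38895 + 1/48)*(-1/20318) = (1866961/48)*(-1/20318) = -1866961/975264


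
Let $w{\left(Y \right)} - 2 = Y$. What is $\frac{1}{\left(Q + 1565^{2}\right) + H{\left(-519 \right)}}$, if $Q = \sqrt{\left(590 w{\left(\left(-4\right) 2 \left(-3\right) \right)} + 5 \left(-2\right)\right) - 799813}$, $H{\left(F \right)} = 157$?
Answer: $\frac{2449382}{5999472966407} - \frac{i \sqrt{784483}}{5999472966407} \approx 4.0827 \cdot 10^{-7} - 1.4763 \cdot 10^{-10} i$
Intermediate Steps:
$w{\left(Y \right)} = 2 + Y$
$Q = i \sqrt{784483}$ ($Q = \sqrt{\left(590 \left(2 + \left(-4\right) 2 \left(-3\right)\right) + 5 \left(-2\right)\right) - 799813} = \sqrt{\left(590 \left(2 - -24\right) - 10\right) - 799813} = \sqrt{\left(590 \left(2 + 24\right) - 10\right) - 799813} = \sqrt{\left(590 \cdot 26 - 10\right) - 799813} = \sqrt{\left(15340 - 10\right) - 799813} = \sqrt{15330 - 799813} = \sqrt{-784483} = i \sqrt{784483} \approx 885.71 i$)
$\frac{1}{\left(Q + 1565^{2}\right) + H{\left(-519 \right)}} = \frac{1}{\left(i \sqrt{784483} + 1565^{2}\right) + 157} = \frac{1}{\left(i \sqrt{784483} + 2449225\right) + 157} = \frac{1}{\left(2449225 + i \sqrt{784483}\right) + 157} = \frac{1}{2449382 + i \sqrt{784483}}$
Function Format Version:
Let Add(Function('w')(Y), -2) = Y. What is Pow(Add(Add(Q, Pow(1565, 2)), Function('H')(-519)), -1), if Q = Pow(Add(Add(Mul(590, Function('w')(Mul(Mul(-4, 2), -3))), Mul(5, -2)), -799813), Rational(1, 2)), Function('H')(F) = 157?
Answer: Add(Rational(2449382, 5999472966407), Mul(Rational(-1, 5999472966407), I, Pow(784483, Rational(1, 2)))) ≈ Add(4.0827e-7, Mul(-1.4763e-10, I))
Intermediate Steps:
Function('w')(Y) = Add(2, Y)
Q = Mul(I, Pow(784483, Rational(1, 2))) (Q = Pow(Add(Add(Mul(590, Add(2, Mul(Mul(-4, 2), -3))), Mul(5, -2)), -799813), Rational(1, 2)) = Pow(Add(Add(Mul(590, Add(2, Mul(-8, -3))), -10), -799813), Rational(1, 2)) = Pow(Add(Add(Mul(590, Add(2, 24)), -10), -799813), Rational(1, 2)) = Pow(Add(Add(Mul(590, 26), -10), -799813), Rational(1, 2)) = Pow(Add(Add(15340, -10), -799813), Rational(1, 2)) = Pow(Add(15330, -799813), Rational(1, 2)) = Pow(-784483, Rational(1, 2)) = Mul(I, Pow(784483, Rational(1, 2))) ≈ Mul(885.71, I))
Pow(Add(Add(Q, Pow(1565, 2)), Function('H')(-519)), -1) = Pow(Add(Add(Mul(I, Pow(784483, Rational(1, 2))), Pow(1565, 2)), 157), -1) = Pow(Add(Add(Mul(I, Pow(784483, Rational(1, 2))), 2449225), 157), -1) = Pow(Add(Add(2449225, Mul(I, Pow(784483, Rational(1, 2)))), 157), -1) = Pow(Add(2449382, Mul(I, Pow(784483, Rational(1, 2)))), -1)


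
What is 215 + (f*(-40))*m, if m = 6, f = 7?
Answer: -1465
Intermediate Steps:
215 + (f*(-40))*m = 215 + (7*(-40))*6 = 215 - 280*6 = 215 - 1680 = -1465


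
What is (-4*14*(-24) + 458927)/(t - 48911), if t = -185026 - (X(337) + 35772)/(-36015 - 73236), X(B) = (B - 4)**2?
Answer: -16761689007/8519234842 ≈ -1.9675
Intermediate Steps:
X(B) = (-4 + B)**2
t = -6738042955/36417 (t = -185026 - ((-4 + 337)**2 + 35772)/(-36015 - 73236) = -185026 - (333**2 + 35772)/(-109251) = -185026 - (110889 + 35772)*(-1)/109251 = -185026 - 146661*(-1)/109251 = -185026 - 1*(-48887/36417) = -185026 + 48887/36417 = -6738042955/36417 ≈ -1.8502e+5)
(-4*14*(-24) + 458927)/(t - 48911) = (-4*14*(-24) + 458927)/(-6738042955/36417 - 48911) = (-56*(-24) + 458927)/(-8519234842/36417) = (1344 + 458927)*(-36417/8519234842) = 460271*(-36417/8519234842) = -16761689007/8519234842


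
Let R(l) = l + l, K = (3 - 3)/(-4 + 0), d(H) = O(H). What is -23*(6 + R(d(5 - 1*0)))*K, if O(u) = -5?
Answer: 0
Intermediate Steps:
d(H) = -5
K = 0 (K = 0/(-4) = 0*(-¼) = 0)
R(l) = 2*l
-23*(6 + R(d(5 - 1*0)))*K = -23*(6 + 2*(-5))*0 = -23*(6 - 10)*0 = -(-92)*0 = -23*0 = 0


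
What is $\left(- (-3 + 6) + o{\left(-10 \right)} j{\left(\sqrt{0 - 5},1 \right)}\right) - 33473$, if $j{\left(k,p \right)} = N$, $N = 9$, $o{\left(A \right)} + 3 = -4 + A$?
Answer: $-33629$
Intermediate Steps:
$o{\left(A \right)} = -7 + A$ ($o{\left(A \right)} = -3 + \left(-4 + A\right) = -7 + A$)
$j{\left(k,p \right)} = 9$
$\left(- (-3 + 6) + o{\left(-10 \right)} j{\left(\sqrt{0 - 5},1 \right)}\right) - 33473 = \left(- (-3 + 6) + \left(-7 - 10\right) 9\right) - 33473 = \left(\left(-1\right) 3 - 153\right) - 33473 = \left(-3 - 153\right) - 33473 = -156 - 33473 = -33629$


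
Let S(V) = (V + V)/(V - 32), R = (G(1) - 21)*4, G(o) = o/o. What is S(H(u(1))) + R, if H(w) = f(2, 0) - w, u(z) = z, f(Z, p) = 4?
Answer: -2326/29 ≈ -80.207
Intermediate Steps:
G(o) = 1
R = -80 (R = (1 - 21)*4 = -20*4 = -80)
H(w) = 4 - w
S(V) = 2*V/(-32 + V) (S(V) = (2*V)/(-32 + V) = 2*V/(-32 + V))
S(H(u(1))) + R = 2*(4 - 1*1)/(-32 + (4 - 1*1)) - 80 = 2*(4 - 1)/(-32 + (4 - 1)) - 80 = 2*3/(-32 + 3) - 80 = 2*3/(-29) - 80 = 2*3*(-1/29) - 80 = -6/29 - 80 = -2326/29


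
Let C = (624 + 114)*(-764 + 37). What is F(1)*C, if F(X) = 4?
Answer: -2146104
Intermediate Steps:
C = -536526 (C = 738*(-727) = -536526)
F(1)*C = 4*(-536526) = -2146104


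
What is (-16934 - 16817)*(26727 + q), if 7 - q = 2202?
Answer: -827979532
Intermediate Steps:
q = -2195 (q = 7 - 1*2202 = 7 - 2202 = -2195)
(-16934 - 16817)*(26727 + q) = (-16934 - 16817)*(26727 - 2195) = -33751*24532 = -827979532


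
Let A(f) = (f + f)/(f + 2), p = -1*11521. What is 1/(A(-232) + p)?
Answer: -115/1324683 ≈ -8.6813e-5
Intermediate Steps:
p = -11521
A(f) = 2*f/(2 + f) (A(f) = (2*f)/(2 + f) = 2*f/(2 + f))
1/(A(-232) + p) = 1/(2*(-232)/(2 - 232) - 11521) = 1/(2*(-232)/(-230) - 11521) = 1/(2*(-232)*(-1/230) - 11521) = 1/(232/115 - 11521) = 1/(-1324683/115) = -115/1324683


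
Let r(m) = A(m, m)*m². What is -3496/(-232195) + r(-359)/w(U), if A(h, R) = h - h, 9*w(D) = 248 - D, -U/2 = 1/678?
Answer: 3496/232195 ≈ 0.015056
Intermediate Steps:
U = -1/339 (U = -2/678 = -2*1/678 = -1/339 ≈ -0.0029499)
w(D) = 248/9 - D/9 (w(D) = (248 - D)/9 = 248/9 - D/9)
A(h, R) = 0
r(m) = 0 (r(m) = 0*m² = 0)
-3496/(-232195) + r(-359)/w(U) = -3496/(-232195) + 0/(248/9 - ⅑*(-1/339)) = -3496*(-1/232195) + 0/(248/9 + 1/3051) = 3496/232195 + 0/(84073/3051) = 3496/232195 + 0*(3051/84073) = 3496/232195 + 0 = 3496/232195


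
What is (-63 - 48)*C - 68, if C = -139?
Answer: 15361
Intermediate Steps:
(-63 - 48)*C - 68 = (-63 - 48)*(-139) - 68 = -111*(-139) - 68 = 15429 - 68 = 15361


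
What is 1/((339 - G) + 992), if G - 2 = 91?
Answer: 1/1238 ≈ 0.00080775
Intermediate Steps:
G = 93 (G = 2 + 91 = 93)
1/((339 - G) + 992) = 1/((339 - 1*93) + 992) = 1/((339 - 93) + 992) = 1/(246 + 992) = 1/1238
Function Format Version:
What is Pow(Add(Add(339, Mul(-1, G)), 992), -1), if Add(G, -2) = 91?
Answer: Rational(1, 1238) ≈ 0.00080775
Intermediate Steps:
G = 93 (G = Add(2, 91) = 93)
Pow(Add(Add(339, Mul(-1, G)), 992), -1) = Pow(Add(Add(339, Mul(-1, 93)), 992), -1) = Pow(Add(Add(339, -93), 992), -1) = Pow(Add(246, 992), -1) = Pow(1238, -1) = Rational(1, 1238)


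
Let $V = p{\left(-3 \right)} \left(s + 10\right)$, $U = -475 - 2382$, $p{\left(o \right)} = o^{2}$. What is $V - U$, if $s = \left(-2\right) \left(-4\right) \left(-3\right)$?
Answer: $2731$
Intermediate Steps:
$s = -24$ ($s = 8 \left(-3\right) = -24$)
$U = -2857$
$V = -126$ ($V = \left(-3\right)^{2} \left(-24 + 10\right) = 9 \left(-14\right) = -126$)
$V - U = -126 - -2857 = -126 + 2857 = 2731$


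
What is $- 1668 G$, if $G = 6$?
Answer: $-10008$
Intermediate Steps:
$- 1668 G = \left(-1668\right) 6 = -10008$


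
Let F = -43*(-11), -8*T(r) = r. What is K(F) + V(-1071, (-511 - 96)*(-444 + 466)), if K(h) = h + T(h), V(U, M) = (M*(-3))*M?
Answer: -4279900273/8 ≈ -5.3499e+8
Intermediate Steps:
T(r) = -r/8
F = 473
V(U, M) = -3*M² (V(U, M) = (-3*M)*M = -3*M²)
K(h) = 7*h/8 (K(h) = h - h/8 = 7*h/8)
K(F) + V(-1071, (-511 - 96)*(-444 + 466)) = (7/8)*473 - 3*(-511 - 96)²*(-444 + 466)² = 3311/8 - 3*(-607*22)² = 3311/8 - 3*(-13354)² = 3311/8 - 3*178329316 = 3311/8 - 534987948 = -4279900273/8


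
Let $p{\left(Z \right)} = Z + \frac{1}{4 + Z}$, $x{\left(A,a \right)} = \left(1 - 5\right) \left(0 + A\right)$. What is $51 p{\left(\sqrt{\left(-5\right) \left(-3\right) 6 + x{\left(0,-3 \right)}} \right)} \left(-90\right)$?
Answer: $\frac{9180}{37} - \frac{516375 \sqrt{10}}{37} \approx -43885.0$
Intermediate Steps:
$x{\left(A,a \right)} = - 4 A$
$51 p{\left(\sqrt{\left(-5\right) \left(-3\right) 6 + x{\left(0,-3 \right)}} \right)} \left(-90\right) = 51 \frac{1 + \left(\sqrt{\left(-5\right) \left(-3\right) 6 - 0}\right)^{2} + 4 \sqrt{\left(-5\right) \left(-3\right) 6 - 0}}{4 + \sqrt{\left(-5\right) \left(-3\right) 6 - 0}} \left(-90\right) = 51 \frac{1 + \left(\sqrt{15 \cdot 6 + 0}\right)^{2} + 4 \sqrt{15 \cdot 6 + 0}}{4 + \sqrt{15 \cdot 6 + 0}} \left(-90\right) = 51 \frac{1 + \left(\sqrt{90 + 0}\right)^{2} + 4 \sqrt{90 + 0}}{4 + \sqrt{90 + 0}} \left(-90\right) = 51 \frac{1 + \left(\sqrt{90}\right)^{2} + 4 \sqrt{90}}{4 + \sqrt{90}} \left(-90\right) = 51 \frac{1 + \left(3 \sqrt{10}\right)^{2} + 4 \cdot 3 \sqrt{10}}{4 + 3 \sqrt{10}} \left(-90\right) = 51 \frac{1 + 90 + 12 \sqrt{10}}{4 + 3 \sqrt{10}} \left(-90\right) = 51 \frac{91 + 12 \sqrt{10}}{4 + 3 \sqrt{10}} \left(-90\right) = \frac{51 \left(91 + 12 \sqrt{10}\right)}{4 + 3 \sqrt{10}} \left(-90\right) = - \frac{4590 \left(91 + 12 \sqrt{10}\right)}{4 + 3 \sqrt{10}}$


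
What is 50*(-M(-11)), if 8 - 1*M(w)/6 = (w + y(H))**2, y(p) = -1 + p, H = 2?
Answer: 27600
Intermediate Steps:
M(w) = 48 - 6*(1 + w)**2 (M(w) = 48 - 6*(w + (-1 + 2))**2 = 48 - 6*(w + 1)**2 = 48 - 6*(1 + w)**2)
50*(-M(-11)) = 50*(-(48 - 6*(1 - 11)**2)) = 50*(-(48 - 6*(-10)**2)) = 50*(-(48 - 6*100)) = 50*(-(48 - 600)) = 50*(-1*(-552)) = 50*552 = 27600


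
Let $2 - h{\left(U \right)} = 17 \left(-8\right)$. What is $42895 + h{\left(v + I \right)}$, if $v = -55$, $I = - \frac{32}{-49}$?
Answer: $43033$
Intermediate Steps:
$I = \frac{32}{49}$ ($I = \left(-32\right) \left(- \frac{1}{49}\right) = \frac{32}{49} \approx 0.65306$)
$h{\left(U \right)} = 138$ ($h{\left(U \right)} = 2 - 17 \left(-8\right) = 2 - -136 = 2 + 136 = 138$)
$42895 + h{\left(v + I \right)} = 42895 + 138 = 43033$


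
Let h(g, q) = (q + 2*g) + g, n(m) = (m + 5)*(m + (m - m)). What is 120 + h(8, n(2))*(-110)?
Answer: -4060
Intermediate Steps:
n(m) = m*(5 + m) (n(m) = (5 + m)*(m + 0) = (5 + m)*m = m*(5 + m))
h(g, q) = q + 3*g
120 + h(8, n(2))*(-110) = 120 + (2*(5 + 2) + 3*8)*(-110) = 120 + (2*7 + 24)*(-110) = 120 + (14 + 24)*(-110) = 120 + 38*(-110) = 120 - 4180 = -4060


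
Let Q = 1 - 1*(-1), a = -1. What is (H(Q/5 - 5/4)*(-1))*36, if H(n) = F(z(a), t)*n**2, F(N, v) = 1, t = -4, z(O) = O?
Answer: -2601/100 ≈ -26.010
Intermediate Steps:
Q = 2 (Q = 1 + 1 = 2)
H(n) = n**2 (H(n) = 1*n**2 = n**2)
(H(Q/5 - 5/4)*(-1))*36 = ((2/5 - 5/4)**2*(-1))*36 = ((-17/20)**2*(-1))*36 = ((289/400)*(-1))*36 = -289/400*36 = -2601/100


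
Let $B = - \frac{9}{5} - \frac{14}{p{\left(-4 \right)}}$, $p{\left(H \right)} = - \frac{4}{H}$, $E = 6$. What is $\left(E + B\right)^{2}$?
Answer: $\frac{2401}{25} \approx 96.04$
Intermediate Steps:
$B = - \frac{79}{5}$ ($B = - \frac{9}{5} - \frac{14}{\left(-4\right) \frac{1}{-4}} = \left(-9\right) \frac{1}{5} - \frac{14}{\left(-4\right) \left(- \frac{1}{4}\right)} = - \frac{9}{5} - \frac{14}{1} = - \frac{9}{5} - 14 = - \frac{79}{5} \approx -15.8$)
$\left(E + B\right)^{2} = \left(6 - \frac{79}{5}\right)^{2} = \left(- \frac{49}{5}\right)^{2} = \frac{2401}{25}$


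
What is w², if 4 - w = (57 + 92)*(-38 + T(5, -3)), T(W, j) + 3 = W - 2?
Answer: 32103556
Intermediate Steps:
T(W, j) = -5 + W (T(W, j) = -3 + (W - 2) = -3 + (-2 + W) = -5 + W)
w = 5666 (w = 4 - (57 + 92)*(-38 + (-5 + 5)) = 4 - 149*(-38 + 0) = 4 - 149*(-38) = 4 - 1*(-5662) = 4 + 5662 = 5666)
w² = 5666² = 32103556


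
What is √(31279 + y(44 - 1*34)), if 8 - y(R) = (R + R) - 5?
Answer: 2*√7818 ≈ 176.84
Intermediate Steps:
y(R) = 13 - 2*R (y(R) = 8 - ((R + R) - 5) = 8 - (2*R - 5) = 8 - (-5 + 2*R) = 8 + (5 - 2*R) = 13 - 2*R)
√(31279 + y(44 - 1*34)) = √(31279 + (13 - 2*(44 - 1*34))) = √(31279 + (13 - 2*(44 - 34))) = √(31279 + (13 - 2*10)) = √(31279 + (13 - 20)) = √(31279 - 7) = √31272 = 2*√7818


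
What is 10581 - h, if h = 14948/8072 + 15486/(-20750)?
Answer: 221508605749/20936750 ≈ 10580.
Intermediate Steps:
h = 23146001/20936750 (h = 14948*(1/8072) + 15486*(-1/20750) = 3737/2018 - 7743/10375 = 23146001/20936750 ≈ 1.1055)
10581 - h = 10581 - 1*23146001/20936750 = 10581 - 23146001/20936750 = 221508605749/20936750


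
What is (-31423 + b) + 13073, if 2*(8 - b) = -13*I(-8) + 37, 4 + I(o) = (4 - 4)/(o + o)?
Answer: -36773/2 ≈ -18387.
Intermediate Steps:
I(o) = -4 (I(o) = -4 + (4 - 4)/(o + o) = -4 + 0/((2*o)) = -4 + 0*(1/(2*o)) = -4 + 0 = -4)
b = -73/2 (b = 8 - (-13*(-4) + 37)/2 = 8 - (52 + 37)/2 = 8 - ½*89 = 8 - 89/2 = -73/2 ≈ -36.500)
(-31423 + b) + 13073 = (-31423 - 73/2) + 13073 = -62919/2 + 13073 = -36773/2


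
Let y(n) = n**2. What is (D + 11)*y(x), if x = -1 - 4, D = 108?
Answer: 2975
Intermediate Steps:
x = -5
(D + 11)*y(x) = (108 + 11)*(-5)**2 = 119*25 = 2975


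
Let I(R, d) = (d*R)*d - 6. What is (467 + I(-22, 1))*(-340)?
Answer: -149260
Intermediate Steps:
I(R, d) = -6 + R*d**2 (I(R, d) = (R*d)*d - 6 = R*d**2 - 6 = -6 + R*d**2)
(467 + I(-22, 1))*(-340) = (467 + (-6 - 22*1**2))*(-340) = (467 + (-6 - 22*1))*(-340) = (467 + (-6 - 22))*(-340) = (467 - 28)*(-340) = 439*(-340) = -149260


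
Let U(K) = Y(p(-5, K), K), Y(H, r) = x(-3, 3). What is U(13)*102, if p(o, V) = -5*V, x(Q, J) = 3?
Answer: 306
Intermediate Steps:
Y(H, r) = 3
U(K) = 3
U(13)*102 = 3*102 = 306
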